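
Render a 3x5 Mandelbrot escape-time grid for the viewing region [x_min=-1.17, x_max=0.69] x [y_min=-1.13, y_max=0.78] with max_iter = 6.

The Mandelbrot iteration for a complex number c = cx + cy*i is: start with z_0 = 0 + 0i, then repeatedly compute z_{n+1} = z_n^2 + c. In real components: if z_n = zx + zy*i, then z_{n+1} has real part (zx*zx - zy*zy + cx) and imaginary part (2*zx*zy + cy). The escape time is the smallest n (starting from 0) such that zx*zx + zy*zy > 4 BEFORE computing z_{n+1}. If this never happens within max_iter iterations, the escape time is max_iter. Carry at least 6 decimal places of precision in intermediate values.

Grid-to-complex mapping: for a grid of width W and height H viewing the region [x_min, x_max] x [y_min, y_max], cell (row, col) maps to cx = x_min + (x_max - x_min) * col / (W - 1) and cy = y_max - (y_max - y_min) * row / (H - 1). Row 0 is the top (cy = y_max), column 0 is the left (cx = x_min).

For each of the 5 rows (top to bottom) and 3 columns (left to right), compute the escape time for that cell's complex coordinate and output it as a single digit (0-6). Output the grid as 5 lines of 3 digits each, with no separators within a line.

Answer: 363
663
663
363
352

Derivation:
(row=0, col=0): c = -1.1700 + 0.7800i → escape time 3
(row=0, col=1): c = -0.2400 + 0.7800i → escape time 6
(row=0, col=2): c = 0.6900 + 0.7800i → escape time 3
(row=1, col=0): c = -1.1700 + 0.3025i → escape time 6
(row=1, col=1): c = -0.2400 + 0.3025i → escape time 6
(row=1, col=2): c = 0.6900 + 0.3025i → escape time 3
(row=2, col=0): c = -1.1700 + -0.1750i → escape time 6
(row=2, col=1): c = -0.2400 + -0.1750i → escape time 6
(row=2, col=2): c = 0.6900 + -0.1750i → escape time 3
(row=3, col=0): c = -1.1700 + -0.6525i → escape time 3
(row=3, col=1): c = -0.2400 + -0.6525i → escape time 6
(row=3, col=2): c = 0.6900 + -0.6525i → escape time 3
(row=4, col=0): c = -1.1700 + -1.1300i → escape time 3
(row=4, col=1): c = -0.2400 + -1.1300i → escape time 5
(row=4, col=2): c = 0.6900 + -1.1300i → escape time 2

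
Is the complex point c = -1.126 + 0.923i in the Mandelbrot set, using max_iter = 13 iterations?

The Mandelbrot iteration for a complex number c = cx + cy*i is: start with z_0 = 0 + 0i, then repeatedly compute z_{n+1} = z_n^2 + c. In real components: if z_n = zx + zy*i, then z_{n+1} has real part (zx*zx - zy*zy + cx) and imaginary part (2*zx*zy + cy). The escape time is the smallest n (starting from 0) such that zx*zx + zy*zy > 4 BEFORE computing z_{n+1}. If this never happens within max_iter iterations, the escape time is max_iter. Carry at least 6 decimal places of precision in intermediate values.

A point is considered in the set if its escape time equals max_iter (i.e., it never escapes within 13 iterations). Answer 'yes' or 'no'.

z_0 = 0 + 0i, c = -1.1260 + 0.9230i
Iter 1: z = -1.1260 + 0.9230i, |z|^2 = 2.1198
Iter 2: z = -0.7101 + -1.1556i, |z|^2 = 1.8396
Iter 3: z = -1.9572 + 2.5641i, |z|^2 = 10.4052
Escaped at iteration 3

Answer: no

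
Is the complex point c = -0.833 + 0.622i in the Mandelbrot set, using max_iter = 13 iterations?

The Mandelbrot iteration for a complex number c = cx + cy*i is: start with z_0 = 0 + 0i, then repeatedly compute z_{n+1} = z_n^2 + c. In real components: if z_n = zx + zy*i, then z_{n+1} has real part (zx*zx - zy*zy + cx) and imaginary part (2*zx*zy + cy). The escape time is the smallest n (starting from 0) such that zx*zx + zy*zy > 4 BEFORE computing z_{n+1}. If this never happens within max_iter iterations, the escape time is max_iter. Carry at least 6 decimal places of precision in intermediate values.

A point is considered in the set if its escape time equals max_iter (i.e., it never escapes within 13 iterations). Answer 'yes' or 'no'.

Answer: no

Derivation:
z_0 = 0 + 0i, c = -0.8330 + 0.6220i
Iter 1: z = -0.8330 + 0.6220i, |z|^2 = 1.0808
Iter 2: z = -0.5260 + -0.4143i, |z|^2 = 0.4483
Iter 3: z = -0.7279 + 1.0578i, |z|^2 = 1.6488
Iter 4: z = -1.4220 + -0.9180i, |z|^2 = 2.8649
Iter 5: z = 0.3464 + 3.2328i, |z|^2 = 10.5713
Escaped at iteration 5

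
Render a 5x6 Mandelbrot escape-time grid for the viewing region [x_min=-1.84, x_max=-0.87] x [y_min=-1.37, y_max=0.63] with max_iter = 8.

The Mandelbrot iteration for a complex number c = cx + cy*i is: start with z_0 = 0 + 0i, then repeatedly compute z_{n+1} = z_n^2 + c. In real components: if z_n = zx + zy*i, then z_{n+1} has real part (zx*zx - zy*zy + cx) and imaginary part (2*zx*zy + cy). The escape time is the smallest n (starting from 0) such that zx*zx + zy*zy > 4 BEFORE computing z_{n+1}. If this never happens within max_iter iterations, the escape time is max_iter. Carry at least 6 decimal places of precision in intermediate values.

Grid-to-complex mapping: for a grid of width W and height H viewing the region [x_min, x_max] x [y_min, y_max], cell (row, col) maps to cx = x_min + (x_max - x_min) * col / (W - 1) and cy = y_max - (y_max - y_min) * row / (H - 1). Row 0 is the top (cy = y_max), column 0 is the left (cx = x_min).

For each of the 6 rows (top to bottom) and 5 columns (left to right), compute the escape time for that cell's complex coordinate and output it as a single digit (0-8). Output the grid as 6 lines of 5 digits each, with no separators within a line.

Answer: 23345
45788
45888
33345
12333
11222

Derivation:
(row=0, col=0): c = -1.8400 + 0.6300i → escape time 2
(row=0, col=1): c = -1.5975 + 0.6300i → escape time 3
(row=0, col=2): c = -1.3550 + 0.6300i → escape time 3
(row=0, col=3): c = -1.1125 + 0.6300i → escape time 4
(row=0, col=4): c = -0.8700 + 0.6300i → escape time 5
(row=1, col=0): c = -1.8400 + 0.2300i → escape time 4
(row=1, col=1): c = -1.5975 + 0.2300i → escape time 5
(row=1, col=2): c = -1.3550 + 0.2300i → escape time 7
(row=1, col=3): c = -1.1125 + 0.2300i → escape time 8
(row=1, col=4): c = -0.8700 + 0.2300i → escape time 8
(row=2, col=0): c = -1.8400 + -0.1700i → escape time 4
(row=2, col=1): c = -1.5975 + -0.1700i → escape time 5
(row=2, col=2): c = -1.3550 + -0.1700i → escape time 8
(row=2, col=3): c = -1.1125 + -0.1700i → escape time 8
(row=2, col=4): c = -0.8700 + -0.1700i → escape time 8
(row=3, col=0): c = -1.8400 + -0.5700i → escape time 3
(row=3, col=1): c = -1.5975 + -0.5700i → escape time 3
(row=3, col=2): c = -1.3550 + -0.5700i → escape time 3
(row=3, col=3): c = -1.1125 + -0.5700i → escape time 4
(row=3, col=4): c = -0.8700 + -0.5700i → escape time 5
(row=4, col=0): c = -1.8400 + -0.9700i → escape time 1
(row=4, col=1): c = -1.5975 + -0.9700i → escape time 2
(row=4, col=2): c = -1.3550 + -0.9700i → escape time 3
(row=4, col=3): c = -1.1125 + -0.9700i → escape time 3
(row=4, col=4): c = -0.8700 + -0.9700i → escape time 3
(row=5, col=0): c = -1.8400 + -1.3700i → escape time 1
(row=5, col=1): c = -1.5975 + -1.3700i → escape time 1
(row=5, col=2): c = -1.3550 + -1.3700i → escape time 2
(row=5, col=3): c = -1.1125 + -1.3700i → escape time 2
(row=5, col=4): c = -0.8700 + -1.3700i → escape time 2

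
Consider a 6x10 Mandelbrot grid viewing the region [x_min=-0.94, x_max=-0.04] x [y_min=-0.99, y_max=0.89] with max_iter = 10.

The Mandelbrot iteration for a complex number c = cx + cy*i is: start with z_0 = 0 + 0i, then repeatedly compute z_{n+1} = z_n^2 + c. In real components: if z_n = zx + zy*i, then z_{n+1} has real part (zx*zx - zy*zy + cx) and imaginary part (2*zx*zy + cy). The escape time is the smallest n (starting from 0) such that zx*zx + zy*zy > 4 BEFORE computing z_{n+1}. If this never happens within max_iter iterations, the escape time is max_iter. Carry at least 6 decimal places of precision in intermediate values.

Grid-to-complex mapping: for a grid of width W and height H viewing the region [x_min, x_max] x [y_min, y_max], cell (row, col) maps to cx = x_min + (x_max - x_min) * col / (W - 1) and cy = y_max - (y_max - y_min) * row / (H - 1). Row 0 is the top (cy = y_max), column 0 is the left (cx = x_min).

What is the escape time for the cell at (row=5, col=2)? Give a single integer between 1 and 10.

Answer: 10

Derivation:
z_0 = 0 + 0i, c = -0.5800 + -0.1544i
Iter 1: z = -0.5800 + -0.1544i, |z|^2 = 0.3603
Iter 2: z = -0.2675 + 0.0247i, |z|^2 = 0.0721
Iter 3: z = -0.5091 + -0.1677i, |z|^2 = 0.2873
Iter 4: z = -0.3489 + 0.0163i, |z|^2 = 0.1220
Iter 5: z = -0.4585 + -0.1658i, |z|^2 = 0.2377
Iter 6: z = -0.3973 + -0.0024i, |z|^2 = 0.1578
Iter 7: z = -0.4222 + -0.1525i, |z|^2 = 0.2015
Iter 8: z = -0.4250 + -0.0257i, |z|^2 = 0.1813
Iter 9: z = -0.4000 + -0.1326i, |z|^2 = 0.1776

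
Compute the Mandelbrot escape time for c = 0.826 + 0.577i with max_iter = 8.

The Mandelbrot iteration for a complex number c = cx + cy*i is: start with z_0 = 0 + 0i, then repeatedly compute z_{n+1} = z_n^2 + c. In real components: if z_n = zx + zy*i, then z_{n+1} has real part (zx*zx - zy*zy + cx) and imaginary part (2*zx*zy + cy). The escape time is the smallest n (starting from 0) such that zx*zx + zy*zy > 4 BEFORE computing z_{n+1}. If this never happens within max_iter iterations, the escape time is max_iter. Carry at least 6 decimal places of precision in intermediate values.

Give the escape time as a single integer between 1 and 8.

z_0 = 0 + 0i, c = 0.8260 + 0.5770i
Iter 1: z = 0.8260 + 0.5770i, |z|^2 = 1.0152
Iter 2: z = 1.1753 + 1.5302i, |z|^2 = 3.7230
Iter 3: z = -0.1341 + 4.1740i, |z|^2 = 17.4406
Escaped at iteration 3

Answer: 3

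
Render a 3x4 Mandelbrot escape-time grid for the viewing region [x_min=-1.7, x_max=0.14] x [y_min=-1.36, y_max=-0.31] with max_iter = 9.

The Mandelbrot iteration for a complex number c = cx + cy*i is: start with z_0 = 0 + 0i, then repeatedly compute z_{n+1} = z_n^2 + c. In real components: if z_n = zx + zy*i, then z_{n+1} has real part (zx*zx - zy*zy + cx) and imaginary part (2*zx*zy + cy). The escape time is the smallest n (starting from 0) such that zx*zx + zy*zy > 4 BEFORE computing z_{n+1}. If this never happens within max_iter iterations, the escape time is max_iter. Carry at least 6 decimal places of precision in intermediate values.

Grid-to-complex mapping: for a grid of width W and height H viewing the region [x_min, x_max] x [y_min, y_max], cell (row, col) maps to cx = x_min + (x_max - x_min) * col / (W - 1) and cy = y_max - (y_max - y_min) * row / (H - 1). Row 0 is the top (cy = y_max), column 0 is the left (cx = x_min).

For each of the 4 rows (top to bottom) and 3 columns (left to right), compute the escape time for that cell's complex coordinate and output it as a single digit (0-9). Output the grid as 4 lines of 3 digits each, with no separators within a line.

(row=0, col=0): c = -1.7000 + -0.3100i → escape time 4
(row=0, col=1): c = -0.7800 + -0.3100i → escape time 9
(row=0, col=2): c = 0.1400 + -0.3100i → escape time 9
(row=1, col=0): c = -1.7000 + -0.6600i → escape time 3
(row=1, col=1): c = -0.7800 + -0.6600i → escape time 5
(row=1, col=2): c = 0.1400 + -0.6600i → escape time 9
(row=2, col=0): c = -1.7000 + -1.0100i → escape time 2
(row=2, col=1): c = -0.7800 + -1.0100i → escape time 3
(row=2, col=2): c = 0.1400 + -1.0100i → escape time 4
(row=3, col=0): c = -1.7000 + -1.3600i → escape time 1
(row=3, col=1): c = -0.7800 + -1.3600i → escape time 2
(row=3, col=2): c = 0.1400 + -1.3600i → escape time 2

Answer: 499
359
234
122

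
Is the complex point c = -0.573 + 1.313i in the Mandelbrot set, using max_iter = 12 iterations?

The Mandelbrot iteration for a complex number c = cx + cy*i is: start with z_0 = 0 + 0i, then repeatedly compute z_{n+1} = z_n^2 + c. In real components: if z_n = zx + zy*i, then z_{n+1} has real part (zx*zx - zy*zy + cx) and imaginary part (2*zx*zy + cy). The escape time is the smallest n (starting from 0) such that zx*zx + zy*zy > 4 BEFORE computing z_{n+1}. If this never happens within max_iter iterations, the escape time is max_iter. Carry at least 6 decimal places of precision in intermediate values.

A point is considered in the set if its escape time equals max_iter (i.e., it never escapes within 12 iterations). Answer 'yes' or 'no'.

Answer: no

Derivation:
z_0 = 0 + 0i, c = -0.5730 + 1.3130i
Iter 1: z = -0.5730 + 1.3130i, |z|^2 = 2.0523
Iter 2: z = -1.9686 + -0.1917i, |z|^2 = 3.9123
Iter 3: z = 3.2658 + 2.0678i, |z|^2 = 14.9411
Escaped at iteration 3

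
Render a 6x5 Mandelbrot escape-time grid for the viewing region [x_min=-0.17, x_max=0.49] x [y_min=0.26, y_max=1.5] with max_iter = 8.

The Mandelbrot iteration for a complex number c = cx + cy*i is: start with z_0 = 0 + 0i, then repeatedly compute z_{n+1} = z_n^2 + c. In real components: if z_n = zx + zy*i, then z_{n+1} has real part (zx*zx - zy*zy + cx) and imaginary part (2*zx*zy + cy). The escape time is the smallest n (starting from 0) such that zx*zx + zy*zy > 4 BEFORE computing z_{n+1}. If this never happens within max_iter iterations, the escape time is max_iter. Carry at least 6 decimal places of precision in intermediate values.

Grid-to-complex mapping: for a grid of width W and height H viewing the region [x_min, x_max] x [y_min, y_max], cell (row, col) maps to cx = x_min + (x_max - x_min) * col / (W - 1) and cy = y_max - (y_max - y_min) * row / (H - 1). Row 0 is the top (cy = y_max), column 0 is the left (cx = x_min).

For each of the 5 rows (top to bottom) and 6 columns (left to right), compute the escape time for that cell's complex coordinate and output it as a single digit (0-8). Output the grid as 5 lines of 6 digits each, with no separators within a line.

Answer: 222222
333222
885443
888885
888886

Derivation:
(row=0, col=0): c = -0.1700 + 1.5000i → escape time 2
(row=0, col=1): c = -0.0380 + 1.5000i → escape time 2
(row=0, col=2): c = 0.0940 + 1.5000i → escape time 2
(row=0, col=3): c = 0.2260 + 1.5000i → escape time 2
(row=0, col=4): c = 0.3580 + 1.5000i → escape time 2
(row=0, col=5): c = 0.4900 + 1.5000i → escape time 2
(row=1, col=0): c = -0.1700 + 1.1900i → escape time 3
(row=1, col=1): c = -0.0380 + 1.1900i → escape time 3
(row=1, col=2): c = 0.0940 + 1.1900i → escape time 3
(row=1, col=3): c = 0.2260 + 1.1900i → escape time 2
(row=1, col=4): c = 0.3580 + 1.1900i → escape time 2
(row=1, col=5): c = 0.4900 + 1.1900i → escape time 2
(row=2, col=0): c = -0.1700 + 0.8800i → escape time 8
(row=2, col=1): c = -0.0380 + 0.8800i → escape time 8
(row=2, col=2): c = 0.0940 + 0.8800i → escape time 5
(row=2, col=3): c = 0.2260 + 0.8800i → escape time 4
(row=2, col=4): c = 0.3580 + 0.8800i → escape time 4
(row=2, col=5): c = 0.4900 + 0.8800i → escape time 3
(row=3, col=0): c = -0.1700 + 0.5700i → escape time 8
(row=3, col=1): c = -0.0380 + 0.5700i → escape time 8
(row=3, col=2): c = 0.0940 + 0.5700i → escape time 8
(row=3, col=3): c = 0.2260 + 0.5700i → escape time 8
(row=3, col=4): c = 0.3580 + 0.5700i → escape time 8
(row=3, col=5): c = 0.4900 + 0.5700i → escape time 5
(row=4, col=0): c = -0.1700 + 0.2600i → escape time 8
(row=4, col=1): c = -0.0380 + 0.2600i → escape time 8
(row=4, col=2): c = 0.0940 + 0.2600i → escape time 8
(row=4, col=3): c = 0.2260 + 0.2600i → escape time 8
(row=4, col=4): c = 0.3580 + 0.2600i → escape time 8
(row=4, col=5): c = 0.4900 + 0.2600i → escape time 6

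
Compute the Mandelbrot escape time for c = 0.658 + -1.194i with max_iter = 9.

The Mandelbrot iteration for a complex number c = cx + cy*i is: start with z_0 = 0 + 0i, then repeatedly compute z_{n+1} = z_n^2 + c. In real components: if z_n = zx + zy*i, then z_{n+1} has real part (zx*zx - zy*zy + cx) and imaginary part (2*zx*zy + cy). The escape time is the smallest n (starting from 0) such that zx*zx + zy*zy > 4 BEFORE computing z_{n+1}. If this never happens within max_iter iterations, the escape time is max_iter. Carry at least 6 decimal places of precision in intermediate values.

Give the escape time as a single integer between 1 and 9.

z_0 = 0 + 0i, c = 0.6580 + -1.1940i
Iter 1: z = 0.6580 + -1.1940i, |z|^2 = 1.8586
Iter 2: z = -0.3347 + -2.7653i, |z|^2 = 7.7589
Escaped at iteration 2

Answer: 2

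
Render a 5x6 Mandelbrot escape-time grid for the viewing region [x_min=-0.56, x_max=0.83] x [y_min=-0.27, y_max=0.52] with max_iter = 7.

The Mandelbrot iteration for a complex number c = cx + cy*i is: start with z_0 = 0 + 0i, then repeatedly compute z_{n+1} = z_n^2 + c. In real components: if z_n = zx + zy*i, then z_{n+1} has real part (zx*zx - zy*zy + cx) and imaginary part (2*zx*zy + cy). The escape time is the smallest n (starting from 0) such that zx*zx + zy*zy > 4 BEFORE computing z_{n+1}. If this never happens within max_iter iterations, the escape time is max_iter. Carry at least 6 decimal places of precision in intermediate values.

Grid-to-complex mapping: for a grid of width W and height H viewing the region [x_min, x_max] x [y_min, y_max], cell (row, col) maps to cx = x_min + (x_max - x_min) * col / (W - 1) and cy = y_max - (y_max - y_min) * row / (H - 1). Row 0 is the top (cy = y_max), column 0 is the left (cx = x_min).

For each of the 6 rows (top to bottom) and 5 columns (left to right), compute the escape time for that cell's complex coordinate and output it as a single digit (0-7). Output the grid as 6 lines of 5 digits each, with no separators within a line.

(row=0, col=0): c = -0.5600 + 0.5200i → escape time 7
(row=0, col=1): c = -0.2125 + 0.5200i → escape time 7
(row=0, col=2): c = 0.1350 + 0.5200i → escape time 7
(row=0, col=3): c = 0.4825 + 0.5200i → escape time 5
(row=0, col=4): c = 0.8300 + 0.5200i → escape time 3
(row=1, col=0): c = -0.5600 + 0.3620i → escape time 7
(row=1, col=1): c = -0.2125 + 0.3620i → escape time 7
(row=1, col=2): c = 0.1350 + 0.3620i → escape time 7
(row=1, col=3): c = 0.4825 + 0.3620i → escape time 7
(row=1, col=4): c = 0.8300 + 0.3620i → escape time 3
(row=2, col=0): c = -0.5600 + 0.2040i → escape time 7
(row=2, col=1): c = -0.2125 + 0.2040i → escape time 7
(row=2, col=2): c = 0.1350 + 0.2040i → escape time 7
(row=2, col=3): c = 0.4825 + 0.2040i → escape time 6
(row=2, col=4): c = 0.8300 + 0.2040i → escape time 3
(row=3, col=0): c = -0.5600 + 0.0460i → escape time 7
(row=3, col=1): c = -0.2125 + 0.0460i → escape time 7
(row=3, col=2): c = 0.1350 + 0.0460i → escape time 7
(row=3, col=3): c = 0.4825 + 0.0460i → escape time 5
(row=3, col=4): c = 0.8300 + 0.0460i → escape time 3
(row=4, col=0): c = -0.5600 + -0.1120i → escape time 7
(row=4, col=1): c = -0.2125 + -0.1120i → escape time 7
(row=4, col=2): c = 0.1350 + -0.1120i → escape time 7
(row=4, col=3): c = 0.4825 + -0.1120i → escape time 5
(row=4, col=4): c = 0.8300 + -0.1120i → escape time 3
(row=5, col=0): c = -0.5600 + -0.2700i → escape time 7
(row=5, col=1): c = -0.2125 + -0.2700i → escape time 7
(row=5, col=2): c = 0.1350 + -0.2700i → escape time 7
(row=5, col=3): c = 0.4825 + -0.2700i → escape time 6
(row=5, col=4): c = 0.8300 + -0.2700i → escape time 3

Answer: 77753
77773
77763
77753
77753
77763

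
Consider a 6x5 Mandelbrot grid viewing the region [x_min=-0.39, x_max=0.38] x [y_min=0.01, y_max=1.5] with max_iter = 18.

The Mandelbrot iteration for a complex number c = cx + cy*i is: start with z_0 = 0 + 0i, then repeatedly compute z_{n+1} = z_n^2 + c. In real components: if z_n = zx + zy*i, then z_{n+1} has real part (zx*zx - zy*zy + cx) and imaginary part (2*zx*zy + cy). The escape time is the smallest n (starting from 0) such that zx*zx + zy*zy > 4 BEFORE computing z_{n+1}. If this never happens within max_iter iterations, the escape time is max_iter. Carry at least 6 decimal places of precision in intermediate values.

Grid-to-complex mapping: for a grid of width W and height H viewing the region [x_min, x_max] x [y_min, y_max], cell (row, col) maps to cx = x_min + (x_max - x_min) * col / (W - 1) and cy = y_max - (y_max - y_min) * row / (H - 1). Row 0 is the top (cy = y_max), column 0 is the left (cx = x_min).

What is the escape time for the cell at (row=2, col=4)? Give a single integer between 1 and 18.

z_0 = 0 + 0i, c = 0.2260 + 0.7550i
Iter 1: z = 0.2260 + 0.7550i, |z|^2 = 0.6211
Iter 2: z = -0.2929 + 1.0963i, |z|^2 = 1.2876
Iter 3: z = -0.8900 + 0.1127i, |z|^2 = 0.8047
Iter 4: z = 1.0053 + 0.5544i, |z|^2 = 1.3181
Iter 5: z = 0.9294 + 1.8697i, |z|^2 = 4.3595
Escaped at iteration 5

Answer: 5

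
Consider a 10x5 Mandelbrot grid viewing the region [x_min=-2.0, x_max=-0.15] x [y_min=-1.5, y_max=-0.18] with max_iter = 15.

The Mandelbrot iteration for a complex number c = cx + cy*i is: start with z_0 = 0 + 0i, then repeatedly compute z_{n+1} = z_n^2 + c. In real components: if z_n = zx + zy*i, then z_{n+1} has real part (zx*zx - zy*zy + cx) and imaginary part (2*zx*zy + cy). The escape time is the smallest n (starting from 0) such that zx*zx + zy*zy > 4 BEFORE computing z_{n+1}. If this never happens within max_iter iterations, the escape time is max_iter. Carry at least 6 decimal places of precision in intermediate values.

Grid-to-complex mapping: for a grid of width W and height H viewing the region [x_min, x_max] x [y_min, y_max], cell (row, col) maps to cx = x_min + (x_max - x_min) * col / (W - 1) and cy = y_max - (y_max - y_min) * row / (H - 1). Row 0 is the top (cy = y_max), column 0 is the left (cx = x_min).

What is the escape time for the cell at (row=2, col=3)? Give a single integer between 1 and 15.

z_0 = 0 + 0i, c = -1.3833 + -0.8400i
Iter 1: z = -1.3833 + -0.8400i, |z|^2 = 2.6192
Iter 2: z = -0.1753 + 1.4840i, |z|^2 = 2.2330
Iter 3: z = -3.5549 + -1.3604i, |z|^2 = 14.4875
Escaped at iteration 3

Answer: 3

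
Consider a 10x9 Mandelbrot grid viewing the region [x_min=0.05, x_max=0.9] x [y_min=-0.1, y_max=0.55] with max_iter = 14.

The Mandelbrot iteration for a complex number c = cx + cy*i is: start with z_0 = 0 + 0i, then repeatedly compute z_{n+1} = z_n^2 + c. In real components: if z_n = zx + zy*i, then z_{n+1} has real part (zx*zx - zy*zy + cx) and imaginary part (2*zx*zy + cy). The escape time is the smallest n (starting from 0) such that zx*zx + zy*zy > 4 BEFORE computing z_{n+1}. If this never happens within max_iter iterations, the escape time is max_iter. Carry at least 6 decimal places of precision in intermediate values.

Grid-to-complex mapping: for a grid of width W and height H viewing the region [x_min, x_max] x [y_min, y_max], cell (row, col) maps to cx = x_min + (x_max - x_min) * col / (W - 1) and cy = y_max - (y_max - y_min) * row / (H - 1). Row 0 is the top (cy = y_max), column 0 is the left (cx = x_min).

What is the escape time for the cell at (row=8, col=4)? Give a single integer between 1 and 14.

z_0 = 0 + 0i, c = 0.4278 + -0.1000i
Iter 1: z = 0.4278 + -0.1000i, |z|^2 = 0.1930
Iter 2: z = 0.6008 + -0.1856i, |z|^2 = 0.3954
Iter 3: z = 0.7543 + -0.3230i, |z|^2 = 0.6732
Iter 4: z = 0.8924 + -0.5872i, |z|^2 = 1.1412
Iter 5: z = 0.8794 + -1.1480i, |z|^2 = 2.0913
Iter 6: z = -0.1169 + -2.1191i, |z|^2 = 4.5042
Escaped at iteration 6

Answer: 6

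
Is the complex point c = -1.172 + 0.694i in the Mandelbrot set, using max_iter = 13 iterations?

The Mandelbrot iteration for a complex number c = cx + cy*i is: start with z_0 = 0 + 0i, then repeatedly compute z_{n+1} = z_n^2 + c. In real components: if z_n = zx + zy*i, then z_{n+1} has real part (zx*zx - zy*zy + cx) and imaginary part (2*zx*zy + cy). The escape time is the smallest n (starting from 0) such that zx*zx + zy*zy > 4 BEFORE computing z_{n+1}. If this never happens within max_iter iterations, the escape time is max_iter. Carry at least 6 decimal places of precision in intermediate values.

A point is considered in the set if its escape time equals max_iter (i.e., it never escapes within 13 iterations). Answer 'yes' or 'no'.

Answer: no

Derivation:
z_0 = 0 + 0i, c = -1.1720 + 0.6940i
Iter 1: z = -1.1720 + 0.6940i, |z|^2 = 1.8552
Iter 2: z = -0.2801 + -0.9327i, |z|^2 = 0.9484
Iter 3: z = -1.9636 + 1.2164i, |z|^2 = 5.3353
Escaped at iteration 3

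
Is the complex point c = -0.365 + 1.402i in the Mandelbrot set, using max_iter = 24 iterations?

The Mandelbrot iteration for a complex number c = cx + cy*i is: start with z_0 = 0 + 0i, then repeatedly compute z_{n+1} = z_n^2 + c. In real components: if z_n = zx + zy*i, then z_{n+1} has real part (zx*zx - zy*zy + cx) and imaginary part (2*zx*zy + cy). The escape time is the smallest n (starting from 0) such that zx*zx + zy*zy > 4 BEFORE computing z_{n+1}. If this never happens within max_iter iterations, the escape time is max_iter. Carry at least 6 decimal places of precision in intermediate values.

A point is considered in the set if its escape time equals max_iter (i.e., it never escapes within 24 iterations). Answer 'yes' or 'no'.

Answer: no

Derivation:
z_0 = 0 + 0i, c = -0.3650 + 1.4020i
Iter 1: z = -0.3650 + 1.4020i, |z|^2 = 2.0988
Iter 2: z = -2.1974 + 0.3785i, |z|^2 = 4.9718
Escaped at iteration 2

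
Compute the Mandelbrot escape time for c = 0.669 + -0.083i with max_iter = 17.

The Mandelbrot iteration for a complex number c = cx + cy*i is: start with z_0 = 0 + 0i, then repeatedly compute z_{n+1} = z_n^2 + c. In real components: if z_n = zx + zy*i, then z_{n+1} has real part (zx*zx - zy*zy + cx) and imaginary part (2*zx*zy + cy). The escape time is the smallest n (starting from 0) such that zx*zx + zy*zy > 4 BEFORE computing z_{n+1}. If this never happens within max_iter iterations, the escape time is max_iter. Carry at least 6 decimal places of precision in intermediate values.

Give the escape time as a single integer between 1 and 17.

Answer: 4

Derivation:
z_0 = 0 + 0i, c = 0.6690 + -0.0830i
Iter 1: z = 0.6690 + -0.0830i, |z|^2 = 0.4545
Iter 2: z = 1.1097 + -0.1941i, |z|^2 = 1.2690
Iter 3: z = 1.8627 + -0.5137i, |z|^2 = 3.7336
Iter 4: z = 3.8748 + -1.9967i, |z|^2 = 19.0011
Escaped at iteration 4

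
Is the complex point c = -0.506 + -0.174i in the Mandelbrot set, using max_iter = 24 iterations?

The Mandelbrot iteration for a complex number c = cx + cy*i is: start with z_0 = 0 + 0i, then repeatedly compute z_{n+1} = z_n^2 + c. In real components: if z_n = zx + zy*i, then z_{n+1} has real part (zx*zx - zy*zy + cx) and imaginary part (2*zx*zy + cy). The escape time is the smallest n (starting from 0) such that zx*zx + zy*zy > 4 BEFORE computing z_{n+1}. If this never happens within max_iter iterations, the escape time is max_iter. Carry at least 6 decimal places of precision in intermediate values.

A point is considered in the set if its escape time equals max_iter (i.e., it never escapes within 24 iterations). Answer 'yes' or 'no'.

z_0 = 0 + 0i, c = -0.5060 + -0.1740i
Iter 1: z = -0.5060 + -0.1740i, |z|^2 = 0.2863
Iter 2: z = -0.2802 + 0.0021i, |z|^2 = 0.0785
Iter 3: z = -0.4275 + -0.1752i, |z|^2 = 0.2134
Iter 4: z = -0.3540 + -0.0242i, |z|^2 = 0.1259
Iter 5: z = -0.3813 + -0.1568i, |z|^2 = 0.1700
Iter 6: z = -0.3852 + -0.0544i, |z|^2 = 0.1513
Iter 7: z = -0.3606 + -0.1321i, |z|^2 = 0.1475
Iter 8: z = -0.3934 + -0.0787i, |z|^2 = 0.1610
Iter 9: z = -0.3574 + -0.1120i, |z|^2 = 0.1403
Iter 10: z = -0.3908 + -0.0939i, |z|^2 = 0.1616
Iter 11: z = -0.3621 + -0.1006i, |z|^2 = 0.1412
Iter 12: z = -0.3850 + -0.1012i, |z|^2 = 0.1585
Iter 13: z = -0.3680 + -0.0961i, |z|^2 = 0.1447
Iter 14: z = -0.3798 + -0.1033i, |z|^2 = 0.1549
Iter 15: z = -0.3724 + -0.0956i, |z|^2 = 0.1478
Iter 16: z = -0.3764 + -0.1028i, |z|^2 = 0.1523
Iter 17: z = -0.3749 + -0.0966i, |z|^2 = 0.1498
Iter 18: z = -0.3748 + -0.1016i, |z|^2 = 0.1508
Iter 19: z = -0.3758 + -0.0978i, |z|^2 = 0.1508
Iter 20: z = -0.3743 + -0.1005i, |z|^2 = 0.1502
Iter 21: z = -0.3760 + -0.0988i, |z|^2 = 0.1511
Iter 22: z = -0.3744 + -0.0997i, |z|^2 = 0.1501
Iter 23: z = -0.3758 + -0.0993i, |z|^2 = 0.1511
Did not escape in 24 iterations → in set

Answer: yes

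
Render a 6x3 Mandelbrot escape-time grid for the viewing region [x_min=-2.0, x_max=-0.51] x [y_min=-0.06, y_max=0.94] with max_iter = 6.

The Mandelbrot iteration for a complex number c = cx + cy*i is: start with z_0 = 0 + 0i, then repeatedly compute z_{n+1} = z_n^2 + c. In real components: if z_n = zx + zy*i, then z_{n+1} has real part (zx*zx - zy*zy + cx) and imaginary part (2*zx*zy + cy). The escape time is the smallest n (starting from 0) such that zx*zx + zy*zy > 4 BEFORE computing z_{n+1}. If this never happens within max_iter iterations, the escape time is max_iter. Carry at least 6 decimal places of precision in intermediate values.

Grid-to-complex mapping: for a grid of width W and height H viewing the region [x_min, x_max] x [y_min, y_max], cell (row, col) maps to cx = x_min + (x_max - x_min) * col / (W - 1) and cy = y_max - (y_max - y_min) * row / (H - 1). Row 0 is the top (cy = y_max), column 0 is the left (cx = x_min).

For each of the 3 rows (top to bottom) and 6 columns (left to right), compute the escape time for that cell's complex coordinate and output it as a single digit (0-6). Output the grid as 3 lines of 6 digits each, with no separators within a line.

(row=0, col=0): c = -2.0000 + 0.9400i → escape time 1
(row=0, col=1): c = -1.7020 + 0.9400i → escape time 2
(row=0, col=2): c = -1.4040 + 0.9400i → escape time 3
(row=0, col=3): c = -1.1060 + 0.9400i → escape time 3
(row=0, col=4): c = -0.8080 + 0.9400i → escape time 3
(row=0, col=5): c = -0.5100 + 0.9400i → escape time 4
(row=1, col=0): c = -2.0000 + 0.4400i → escape time 1
(row=1, col=1): c = -1.7020 + 0.4400i → escape time 3
(row=1, col=2): c = -1.4040 + 0.4400i → escape time 4
(row=1, col=3): c = -1.1060 + 0.4400i → escape time 6
(row=1, col=4): c = -0.8080 + 0.4400i → escape time 6
(row=1, col=5): c = -0.5100 + 0.4400i → escape time 6
(row=2, col=0): c = -2.0000 + -0.0600i → escape time 1
(row=2, col=1): c = -1.7020 + -0.0600i → escape time 6
(row=2, col=2): c = -1.4040 + -0.0600i → escape time 6
(row=2, col=3): c = -1.1060 + -0.0600i → escape time 6
(row=2, col=4): c = -0.8080 + -0.0600i → escape time 6
(row=2, col=5): c = -0.5100 + -0.0600i → escape time 6

Answer: 123334
134666
166666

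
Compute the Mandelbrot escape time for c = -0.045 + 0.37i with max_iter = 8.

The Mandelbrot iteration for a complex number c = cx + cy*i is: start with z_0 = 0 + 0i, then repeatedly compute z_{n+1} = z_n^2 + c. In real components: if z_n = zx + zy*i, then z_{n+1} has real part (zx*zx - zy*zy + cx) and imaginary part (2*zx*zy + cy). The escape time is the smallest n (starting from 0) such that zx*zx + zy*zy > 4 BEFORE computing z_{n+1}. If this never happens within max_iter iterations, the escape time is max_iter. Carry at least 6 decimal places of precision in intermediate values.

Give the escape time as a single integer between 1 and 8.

Answer: 8

Derivation:
z_0 = 0 + 0i, c = -0.0450 + 0.3700i
Iter 1: z = -0.0450 + 0.3700i, |z|^2 = 0.1389
Iter 2: z = -0.1799 + 0.3367i, |z|^2 = 0.1457
Iter 3: z = -0.1260 + 0.2489i, |z|^2 = 0.0778
Iter 4: z = -0.0911 + 0.3073i, |z|^2 = 0.1027
Iter 5: z = -0.1311 + 0.3140i, |z|^2 = 0.1158
Iter 6: z = -0.1264 + 0.2876i, |z|^2 = 0.0987
Iter 7: z = -0.1118 + 0.2973i, |z|^2 = 0.1009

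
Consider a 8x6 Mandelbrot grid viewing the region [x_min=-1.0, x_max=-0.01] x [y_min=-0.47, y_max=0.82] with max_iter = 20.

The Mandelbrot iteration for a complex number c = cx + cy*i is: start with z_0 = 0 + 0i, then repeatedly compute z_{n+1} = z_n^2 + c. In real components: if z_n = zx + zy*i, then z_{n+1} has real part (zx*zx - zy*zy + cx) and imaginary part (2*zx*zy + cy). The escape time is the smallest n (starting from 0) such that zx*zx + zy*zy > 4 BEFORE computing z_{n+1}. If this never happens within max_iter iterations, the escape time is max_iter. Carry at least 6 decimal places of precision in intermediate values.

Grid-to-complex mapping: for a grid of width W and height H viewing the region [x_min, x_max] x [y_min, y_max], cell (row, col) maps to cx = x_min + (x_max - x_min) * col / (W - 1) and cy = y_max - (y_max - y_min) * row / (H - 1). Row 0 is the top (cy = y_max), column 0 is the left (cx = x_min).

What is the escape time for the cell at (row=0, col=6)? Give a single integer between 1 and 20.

z_0 = 0 + 0i, c = -0.1514 + 0.8200i
Iter 1: z = -0.1514 + 0.8200i, |z|^2 = 0.6953
Iter 2: z = -0.8009 + 0.5717i, |z|^2 = 0.9682
Iter 3: z = 0.1632 + -0.0957i, |z|^2 = 0.0358
Iter 4: z = -0.1339 + 0.7888i, |z|^2 = 0.6401
Iter 5: z = -0.7556 + 0.6087i, |z|^2 = 0.9415
Iter 6: z = 0.0491 + -0.0999i, |z|^2 = 0.0124
Iter 7: z = -0.1590 + 0.8102i, |z|^2 = 0.6817
Iter 8: z = -0.7826 + 0.5623i, |z|^2 = 0.9286
Iter 9: z = 0.1447 + -0.0601i, |z|^2 = 0.0246
Iter 10: z = -0.1341 + 0.8026i, |z|^2 = 0.6621
Iter 11: z = -0.7776 + 0.6048i, |z|^2 = 0.9704
Iter 12: z = 0.0875 + -0.1205i, |z|^2 = 0.0222
Iter 13: z = -0.1583 + 0.7989i, |z|^2 = 0.6633
Iter 14: z = -0.7646 + 0.5671i, |z|^2 = 0.9062
Iter 15: z = 0.1117 + -0.0472i, |z|^2 = 0.0147
Iter 16: z = -0.1412 + 0.8095i, |z|^2 = 0.6752
Iter 17: z = -0.7867 + 0.5914i, |z|^2 = 0.9687
Iter 18: z = 0.1177 + -0.1106i, |z|^2 = 0.0261
Iter 19: z = -0.1498 + 0.7940i, |z|^2 = 0.6528

Answer: 20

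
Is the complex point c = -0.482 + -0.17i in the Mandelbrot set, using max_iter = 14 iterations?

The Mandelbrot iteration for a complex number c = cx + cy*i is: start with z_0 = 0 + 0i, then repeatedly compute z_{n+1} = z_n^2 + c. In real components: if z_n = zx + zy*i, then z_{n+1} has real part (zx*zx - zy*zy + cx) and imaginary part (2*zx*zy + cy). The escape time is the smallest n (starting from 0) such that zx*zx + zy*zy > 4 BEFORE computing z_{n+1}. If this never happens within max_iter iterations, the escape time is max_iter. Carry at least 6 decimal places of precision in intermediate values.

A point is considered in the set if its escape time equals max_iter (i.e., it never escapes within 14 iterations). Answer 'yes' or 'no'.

Answer: yes

Derivation:
z_0 = 0 + 0i, c = -0.4820 + -0.1700i
Iter 1: z = -0.4820 + -0.1700i, |z|^2 = 0.2612
Iter 2: z = -0.2786 + -0.0061i, |z|^2 = 0.0776
Iter 3: z = -0.4044 + -0.1666i, |z|^2 = 0.1913
Iter 4: z = -0.3462 + -0.0353i, |z|^2 = 0.1211
Iter 5: z = -0.3634 + -0.1456i, |z|^2 = 0.1533
Iter 6: z = -0.3711 + -0.0642i, |z|^2 = 0.1419
Iter 7: z = -0.3484 + -0.1224i, |z|^2 = 0.1363
Iter 8: z = -0.3756 + -0.0847i, |z|^2 = 0.1483
Iter 9: z = -0.3481 + -0.1063i, |z|^2 = 0.1325
Iter 10: z = -0.3721 + -0.0960i, |z|^2 = 0.1477
Iter 11: z = -0.3527 + -0.0986i, |z|^2 = 0.1341
Iter 12: z = -0.3673 + -0.1005i, |z|^2 = 0.1450
Iter 13: z = -0.3572 + -0.0962i, |z|^2 = 0.1368
Did not escape in 14 iterations → in set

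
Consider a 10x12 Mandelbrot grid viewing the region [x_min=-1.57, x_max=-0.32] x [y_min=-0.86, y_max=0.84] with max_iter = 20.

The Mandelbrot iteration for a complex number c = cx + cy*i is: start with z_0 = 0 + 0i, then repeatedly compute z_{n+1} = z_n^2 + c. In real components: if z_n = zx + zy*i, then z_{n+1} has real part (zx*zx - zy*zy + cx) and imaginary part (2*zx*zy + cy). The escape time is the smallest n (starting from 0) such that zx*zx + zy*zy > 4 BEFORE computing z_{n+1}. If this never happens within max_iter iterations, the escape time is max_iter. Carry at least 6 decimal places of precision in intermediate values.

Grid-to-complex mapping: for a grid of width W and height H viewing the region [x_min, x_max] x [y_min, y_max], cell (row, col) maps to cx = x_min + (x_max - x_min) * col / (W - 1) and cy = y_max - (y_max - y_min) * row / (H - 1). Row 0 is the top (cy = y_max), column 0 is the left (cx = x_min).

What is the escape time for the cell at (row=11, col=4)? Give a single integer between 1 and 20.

Answer: 3

Derivation:
z_0 = 0 + 0i, c = -1.0144 + -0.8600i
Iter 1: z = -1.0144 + -0.8600i, |z|^2 = 1.7687
Iter 2: z = -0.7249 + 0.8848i, |z|^2 = 1.3085
Iter 3: z = -1.2718 + -2.1429i, |z|^2 = 6.2097
Escaped at iteration 3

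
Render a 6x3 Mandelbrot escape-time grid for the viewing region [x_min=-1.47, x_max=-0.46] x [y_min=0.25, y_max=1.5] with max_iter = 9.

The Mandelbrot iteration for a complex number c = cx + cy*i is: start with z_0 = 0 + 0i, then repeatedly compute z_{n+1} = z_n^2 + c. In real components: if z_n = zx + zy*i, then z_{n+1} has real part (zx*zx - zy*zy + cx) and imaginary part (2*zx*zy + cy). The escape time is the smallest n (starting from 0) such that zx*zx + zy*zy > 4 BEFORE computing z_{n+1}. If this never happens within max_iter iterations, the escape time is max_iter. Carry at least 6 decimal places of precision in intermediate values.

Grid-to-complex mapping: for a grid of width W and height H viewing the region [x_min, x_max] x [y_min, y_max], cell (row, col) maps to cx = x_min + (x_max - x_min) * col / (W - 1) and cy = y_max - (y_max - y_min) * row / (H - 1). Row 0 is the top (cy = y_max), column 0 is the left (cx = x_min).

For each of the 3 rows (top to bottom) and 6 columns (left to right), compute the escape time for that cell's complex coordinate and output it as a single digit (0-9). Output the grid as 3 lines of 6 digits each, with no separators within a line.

(row=0, col=0): c = -1.4700 + 1.5000i → escape time 1
(row=0, col=1): c = -1.2680 + 1.5000i → escape time 2
(row=0, col=2): c = -1.0660 + 1.5000i → escape time 2
(row=0, col=3): c = -0.8640 + 1.5000i → escape time 2
(row=0, col=4): c = -0.6620 + 1.5000i → escape time 2
(row=0, col=5): c = -0.4600 + 1.5000i → escape time 2
(row=1, col=0): c = -1.4700 + 0.8750i → escape time 3
(row=1, col=1): c = -1.2680 + 0.8750i → escape time 3
(row=1, col=2): c = -1.0660 + 0.8750i → escape time 3
(row=1, col=3): c = -0.8640 + 0.8750i → escape time 3
(row=1, col=4): c = -0.6620 + 0.8750i → escape time 4
(row=1, col=5): c = -0.4600 + 0.8750i → escape time 5
(row=2, col=0): c = -1.4700 + 0.2500i → escape time 5
(row=2, col=1): c = -1.2680 + 0.2500i → escape time 9
(row=2, col=2): c = -1.0660 + 0.2500i → escape time 9
(row=2, col=3): c = -0.8640 + 0.2500i → escape time 9
(row=2, col=4): c = -0.6620 + 0.2500i → escape time 9
(row=2, col=5): c = -0.4600 + 0.2500i → escape time 9

Answer: 122222
333345
599999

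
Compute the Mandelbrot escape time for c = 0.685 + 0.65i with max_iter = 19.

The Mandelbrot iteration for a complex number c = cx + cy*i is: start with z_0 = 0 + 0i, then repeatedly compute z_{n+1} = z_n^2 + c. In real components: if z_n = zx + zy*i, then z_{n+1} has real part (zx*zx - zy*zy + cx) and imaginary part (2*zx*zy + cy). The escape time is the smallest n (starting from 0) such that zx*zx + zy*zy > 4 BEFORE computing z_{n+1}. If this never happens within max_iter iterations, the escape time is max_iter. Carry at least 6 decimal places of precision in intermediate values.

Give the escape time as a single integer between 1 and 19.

z_0 = 0 + 0i, c = 0.6850 + 0.6500i
Iter 1: z = 0.6850 + 0.6500i, |z|^2 = 0.8917
Iter 2: z = 0.7317 + 1.5405i, |z|^2 = 2.9086
Iter 3: z = -1.1527 + 2.9044i, |z|^2 = 9.7646
Escaped at iteration 3

Answer: 3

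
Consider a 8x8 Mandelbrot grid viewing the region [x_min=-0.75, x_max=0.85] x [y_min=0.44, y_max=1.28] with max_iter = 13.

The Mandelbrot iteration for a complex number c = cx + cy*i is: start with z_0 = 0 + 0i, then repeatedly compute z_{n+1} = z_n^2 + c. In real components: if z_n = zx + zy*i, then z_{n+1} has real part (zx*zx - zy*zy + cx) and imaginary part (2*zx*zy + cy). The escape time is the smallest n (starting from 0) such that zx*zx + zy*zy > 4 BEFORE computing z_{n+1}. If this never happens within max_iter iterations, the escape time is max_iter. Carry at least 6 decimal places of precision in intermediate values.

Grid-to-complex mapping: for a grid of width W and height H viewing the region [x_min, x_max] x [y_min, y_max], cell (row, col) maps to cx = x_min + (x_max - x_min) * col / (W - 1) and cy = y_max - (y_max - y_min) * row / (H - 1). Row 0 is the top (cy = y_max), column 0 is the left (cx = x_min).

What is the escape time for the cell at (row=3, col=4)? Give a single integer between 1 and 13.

z_0 = 0 + 0i, c = 0.1643 + 0.9200i
Iter 1: z = 0.1643 + 0.9200i, |z|^2 = 0.8734
Iter 2: z = -0.6551 + 1.2223i, |z|^2 = 1.9232
Iter 3: z = -0.9005 + -0.6815i, |z|^2 = 1.2754
Iter 4: z = 0.5108 + 2.1474i, |z|^2 = 4.8722
Escaped at iteration 4

Answer: 4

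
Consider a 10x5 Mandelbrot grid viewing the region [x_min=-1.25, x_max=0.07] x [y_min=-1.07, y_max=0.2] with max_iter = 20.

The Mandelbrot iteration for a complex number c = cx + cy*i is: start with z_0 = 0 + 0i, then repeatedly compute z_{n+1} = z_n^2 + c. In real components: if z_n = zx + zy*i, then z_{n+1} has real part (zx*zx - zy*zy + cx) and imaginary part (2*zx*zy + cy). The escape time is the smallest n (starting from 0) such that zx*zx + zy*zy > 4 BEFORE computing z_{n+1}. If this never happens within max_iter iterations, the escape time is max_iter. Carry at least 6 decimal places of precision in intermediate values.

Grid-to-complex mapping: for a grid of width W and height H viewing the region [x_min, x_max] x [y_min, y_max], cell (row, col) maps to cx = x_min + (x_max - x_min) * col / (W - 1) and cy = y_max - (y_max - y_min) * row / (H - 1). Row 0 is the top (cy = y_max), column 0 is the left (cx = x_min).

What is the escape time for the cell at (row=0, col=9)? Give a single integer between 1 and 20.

z_0 = 0 + 0i, c = 0.0700 + 0.2000i
Iter 1: z = 0.0700 + 0.2000i, |z|^2 = 0.0449
Iter 2: z = 0.0349 + 0.2280i, |z|^2 = 0.0532
Iter 3: z = 0.0192 + 0.2159i, |z|^2 = 0.0470
Iter 4: z = 0.0238 + 0.2083i, |z|^2 = 0.0440
Iter 5: z = 0.0272 + 0.2099i, |z|^2 = 0.0448
Iter 6: z = 0.0267 + 0.2114i, |z|^2 = 0.0454
Iter 7: z = 0.0260 + 0.2113i, |z|^2 = 0.0453
Iter 8: z = 0.0260 + 0.2110i, |z|^2 = 0.0452
Iter 9: z = 0.0262 + 0.2110i, |z|^2 = 0.0452
Iter 10: z = 0.0262 + 0.2110i, |z|^2 = 0.0452
Iter 11: z = 0.0261 + 0.2110i, |z|^2 = 0.0452
Iter 12: z = 0.0261 + 0.2110i, |z|^2 = 0.0452
Iter 13: z = 0.0261 + 0.2110i, |z|^2 = 0.0452
Iter 14: z = 0.0261 + 0.2110i, |z|^2 = 0.0452
Iter 15: z = 0.0261 + 0.2110i, |z|^2 = 0.0452
Iter 16: z = 0.0261 + 0.2110i, |z|^2 = 0.0452
Iter 17: z = 0.0261 + 0.2110i, |z|^2 = 0.0452
Iter 18: z = 0.0261 + 0.2110i, |z|^2 = 0.0452
Iter 19: z = 0.0261 + 0.2110i, |z|^2 = 0.0452

Answer: 20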